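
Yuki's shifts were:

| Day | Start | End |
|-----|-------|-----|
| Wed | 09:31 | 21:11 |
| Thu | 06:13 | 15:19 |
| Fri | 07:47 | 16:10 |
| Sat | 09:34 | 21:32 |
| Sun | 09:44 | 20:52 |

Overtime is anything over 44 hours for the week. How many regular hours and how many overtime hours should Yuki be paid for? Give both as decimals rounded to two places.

Wed: 09:31–21:11 = 11 h 40 min
Thu: 06:13–15:19 = 9 h 6 min
Fri: 07:47–16:10 = 8 h 23 min
Sat: 09:34–21:32 = 11 h 58 min
Sun: 09:44–20:52 = 11 h 8 min
Total worked: 52 h 15 min = 52.25 h.
Threshold 44 h → overtime 8 h 15 min, regular 44 h 0 min.

Regular 44.00 hours, overtime 8.25 hours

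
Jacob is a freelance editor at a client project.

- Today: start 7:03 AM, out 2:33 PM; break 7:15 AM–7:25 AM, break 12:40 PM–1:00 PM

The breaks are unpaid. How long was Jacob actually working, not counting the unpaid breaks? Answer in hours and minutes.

Today: 7:03 AM–2:33 PM = 7 h 30 min; less 30 min break → 7 h 0 min

7 h 0 min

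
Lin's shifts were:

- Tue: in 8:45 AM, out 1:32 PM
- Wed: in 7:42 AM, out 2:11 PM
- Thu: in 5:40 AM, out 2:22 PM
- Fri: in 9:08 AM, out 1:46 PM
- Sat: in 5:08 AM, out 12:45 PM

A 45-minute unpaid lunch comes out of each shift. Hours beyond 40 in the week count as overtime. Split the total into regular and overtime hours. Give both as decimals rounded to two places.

Regular 28.47 hours, overtime 0.00 hours

Tue: 8:45 AM–1:32 PM = 4 h 47 min; less 45 min break → 4 h 2 min
Wed: 7:42 AM–2:11 PM = 6 h 29 min; less 45 min break → 5 h 44 min
Thu: 5:40 AM–2:22 PM = 8 h 42 min; less 45 min break → 7 h 57 min
Fri: 9:08 AM–1:46 PM = 4 h 38 min; less 45 min break → 3 h 53 min
Sat: 5:08 AM–12:45 PM = 7 h 37 min; less 45 min break → 6 h 52 min
Total worked: 28 h 28 min = 28.47 h.
Threshold 40 h → overtime 0 h 0 min, regular 28 h 28 min.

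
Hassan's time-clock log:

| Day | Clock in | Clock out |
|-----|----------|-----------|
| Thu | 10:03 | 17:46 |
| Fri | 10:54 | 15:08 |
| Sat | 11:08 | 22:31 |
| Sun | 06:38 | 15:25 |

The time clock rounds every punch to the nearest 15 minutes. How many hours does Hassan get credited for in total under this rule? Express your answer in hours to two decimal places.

Thu: in 10:03→10:00, out 17:46→17:45; 7 h 45 min
Fri: in 10:54→11:00, out 15:08→15:15; 4 h 15 min
Sat: in 11:08→11:15, out 22:31→22:30; 11 h 15 min
Sun: in 06:38→06:45, out 15:25→15:30; 8 h 45 min
Total credited: 32 h 0 min.

32.00 hours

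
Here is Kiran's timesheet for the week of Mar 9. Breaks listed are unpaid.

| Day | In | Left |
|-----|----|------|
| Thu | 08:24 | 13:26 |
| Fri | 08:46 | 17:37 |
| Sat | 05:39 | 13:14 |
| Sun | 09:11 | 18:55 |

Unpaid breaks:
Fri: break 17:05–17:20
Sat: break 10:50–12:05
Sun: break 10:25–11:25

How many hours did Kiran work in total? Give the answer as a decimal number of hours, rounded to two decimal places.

Thu: 08:24–13:26 = 5 h 2 min
Fri: 08:46–17:37 = 8 h 51 min; less 15 min break → 8 h 36 min
Sat: 05:39–13:14 = 7 h 35 min; less 75 min break → 6 h 20 min
Sun: 09:11–18:55 = 9 h 44 min; less 60 min break → 8 h 44 min
Total: 5 h 2 min + 8 h 36 min + 6 h 20 min + 8 h 44 min = 28 h 42 min.

28.70 hours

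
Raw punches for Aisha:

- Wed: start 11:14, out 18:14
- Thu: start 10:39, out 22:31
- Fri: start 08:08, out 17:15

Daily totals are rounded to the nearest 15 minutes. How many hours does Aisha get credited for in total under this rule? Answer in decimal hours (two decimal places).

Wed: 11:14–18:14 = 7 h 0 min → rounds to 7 h 0 min
Thu: 10:39–22:31 = 11 h 52 min → rounds to 11 h 45 min
Fri: 08:08–17:15 = 9 h 7 min → rounds to 9 h 0 min
Total credited: 27 h 45 min.

27.75 hours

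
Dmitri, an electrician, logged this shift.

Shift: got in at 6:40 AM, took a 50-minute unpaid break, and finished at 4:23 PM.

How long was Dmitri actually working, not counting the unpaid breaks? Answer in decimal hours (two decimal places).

Shift: 6:40 AM–4:23 PM = 9 h 43 min; less 50 min break → 8 h 53 min

8.88 hours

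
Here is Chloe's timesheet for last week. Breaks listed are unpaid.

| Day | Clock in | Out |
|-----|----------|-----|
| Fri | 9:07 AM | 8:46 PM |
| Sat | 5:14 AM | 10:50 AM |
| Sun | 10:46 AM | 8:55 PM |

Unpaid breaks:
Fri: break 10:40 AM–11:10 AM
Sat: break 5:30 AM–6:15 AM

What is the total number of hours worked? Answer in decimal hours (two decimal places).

Fri: 9:07 AM–8:46 PM = 11 h 39 min; less 30 min break → 11 h 9 min
Sat: 5:14 AM–10:50 AM = 5 h 36 min; less 45 min break → 4 h 51 min
Sun: 10:46 AM–8:55 PM = 10 h 9 min
Total: 11 h 9 min + 4 h 51 min + 10 h 9 min = 26 h 9 min.

26.15 hours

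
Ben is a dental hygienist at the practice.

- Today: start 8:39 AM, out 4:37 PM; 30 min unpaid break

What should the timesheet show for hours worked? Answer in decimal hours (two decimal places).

7.47 hours

Today: 8:39 AM–4:37 PM = 7 h 58 min; less 30 min break → 7 h 28 min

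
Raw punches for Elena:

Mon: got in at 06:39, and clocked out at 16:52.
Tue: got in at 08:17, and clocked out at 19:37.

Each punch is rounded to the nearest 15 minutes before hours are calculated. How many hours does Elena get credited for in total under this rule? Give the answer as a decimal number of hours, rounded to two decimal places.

Mon: in 06:39→06:45, out 16:52→16:45; 10 h 0 min
Tue: in 08:17→08:15, out 19:37→19:30; 11 h 15 min
Total credited: 21 h 15 min.

21.25 hours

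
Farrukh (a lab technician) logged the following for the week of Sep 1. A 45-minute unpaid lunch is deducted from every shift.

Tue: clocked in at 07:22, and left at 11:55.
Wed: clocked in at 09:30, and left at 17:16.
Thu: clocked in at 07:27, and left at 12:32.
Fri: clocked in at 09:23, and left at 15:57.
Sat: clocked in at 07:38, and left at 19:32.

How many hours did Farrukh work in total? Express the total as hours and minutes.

32 h 7 min

Tue: 07:22–11:55 = 4 h 33 min; less 45 min break → 3 h 48 min
Wed: 09:30–17:16 = 7 h 46 min; less 45 min break → 7 h 1 min
Thu: 07:27–12:32 = 5 h 5 min; less 45 min break → 4 h 20 min
Fri: 09:23–15:57 = 6 h 34 min; less 45 min break → 5 h 49 min
Sat: 07:38–19:32 = 11 h 54 min; less 45 min break → 11 h 9 min
Total: 3 h 48 min + 7 h 1 min + 4 h 20 min + 5 h 49 min + 11 h 9 min = 32 h 7 min.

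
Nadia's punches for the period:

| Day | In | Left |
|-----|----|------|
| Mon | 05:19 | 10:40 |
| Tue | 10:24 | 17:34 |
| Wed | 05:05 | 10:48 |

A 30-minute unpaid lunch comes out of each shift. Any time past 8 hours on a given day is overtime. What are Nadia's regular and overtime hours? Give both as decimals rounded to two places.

Mon: 05:19–10:40 = 5 h 21 min; less 30 min break → 4 h 51 min
Tue: 10:24–17:34 = 7 h 10 min; less 30 min break → 6 h 40 min
Wed: 05:05–10:48 = 5 h 43 min; less 30 min break → 5 h 13 min
Mon reg 4 h 51 min / OT 0 h 0 min; Tue reg 6 h 40 min / OT 0 h 0 min; Wed reg 5 h 13 min / OT 0 h 0 min.
Totals: regular 16 h 44 min, overtime 0 h 0 min.

Regular 16.73 hours, overtime 0.00 hours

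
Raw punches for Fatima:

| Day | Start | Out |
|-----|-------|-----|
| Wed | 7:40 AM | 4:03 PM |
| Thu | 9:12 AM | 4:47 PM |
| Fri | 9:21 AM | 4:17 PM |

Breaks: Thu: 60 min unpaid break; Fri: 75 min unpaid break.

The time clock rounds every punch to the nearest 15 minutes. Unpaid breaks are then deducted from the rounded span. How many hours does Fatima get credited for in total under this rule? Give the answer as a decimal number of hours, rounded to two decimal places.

20.50 hours

Wed: in 7:40 AM→7:45 AM, out 4:03 PM→4:00 PM; 8 h 15 min
Thu: in 9:12 AM→9:15 AM, out 4:47 PM→4:45 PM; 7 h 30 min − 60 min = 6 h 30 min
Fri: in 9:21 AM→9:15 AM, out 4:17 PM→4:15 PM; 7 h 0 min − 75 min = 5 h 45 min
Total credited: 20 h 30 min.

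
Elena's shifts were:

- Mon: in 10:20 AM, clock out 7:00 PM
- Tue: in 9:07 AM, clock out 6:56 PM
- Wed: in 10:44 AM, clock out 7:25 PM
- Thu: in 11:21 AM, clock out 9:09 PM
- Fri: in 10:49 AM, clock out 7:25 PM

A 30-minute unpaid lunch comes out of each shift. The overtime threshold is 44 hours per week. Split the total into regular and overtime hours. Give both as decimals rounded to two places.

Regular 43.07 hours, overtime 0.00 hours

Mon: 10:20 AM–7:00 PM = 8 h 40 min; less 30 min break → 8 h 10 min
Tue: 9:07 AM–6:56 PM = 9 h 49 min; less 30 min break → 9 h 19 min
Wed: 10:44 AM–7:25 PM = 8 h 41 min; less 30 min break → 8 h 11 min
Thu: 11:21 AM–9:09 PM = 9 h 48 min; less 30 min break → 9 h 18 min
Fri: 10:49 AM–7:25 PM = 8 h 36 min; less 30 min break → 8 h 6 min
Total worked: 43 h 4 min = 43.07 h.
Threshold 44 h → overtime 0 h 0 min, regular 43 h 4 min.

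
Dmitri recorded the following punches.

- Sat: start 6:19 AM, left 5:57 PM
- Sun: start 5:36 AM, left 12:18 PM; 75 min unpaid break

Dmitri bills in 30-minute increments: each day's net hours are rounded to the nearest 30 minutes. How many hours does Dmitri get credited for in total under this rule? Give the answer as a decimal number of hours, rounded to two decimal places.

Sat: 6:19 AM–5:57 PM = 11 h 38 min → rounds to 11 h 30 min
Sun: 5:36 AM–12:18 PM = 6 h 42 min − 75 min = 5 h 27 min → rounds to 5 h 30 min
Total credited: 17 h 0 min.

17.00 hours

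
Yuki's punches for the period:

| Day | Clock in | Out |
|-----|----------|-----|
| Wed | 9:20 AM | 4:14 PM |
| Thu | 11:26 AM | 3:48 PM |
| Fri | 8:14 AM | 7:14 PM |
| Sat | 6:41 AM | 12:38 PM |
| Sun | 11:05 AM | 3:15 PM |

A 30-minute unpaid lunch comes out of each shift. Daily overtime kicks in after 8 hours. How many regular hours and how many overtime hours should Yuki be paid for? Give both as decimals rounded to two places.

Regular 27.38 hours, overtime 2.50 hours

Wed: 9:20 AM–4:14 PM = 6 h 54 min; less 30 min break → 6 h 24 min
Thu: 11:26 AM–3:48 PM = 4 h 22 min; less 30 min break → 3 h 52 min
Fri: 8:14 AM–7:14 PM = 11 h 0 min; less 30 min break → 10 h 30 min
Sat: 6:41 AM–12:38 PM = 5 h 57 min; less 30 min break → 5 h 27 min
Sun: 11:05 AM–3:15 PM = 4 h 10 min; less 30 min break → 3 h 40 min
Wed reg 6 h 24 min / OT 0 h 0 min; Thu reg 3 h 52 min / OT 0 h 0 min; Fri reg 8 h 0 min / OT 2 h 30 min; Sat reg 5 h 27 min / OT 0 h 0 min; Sun reg 3 h 40 min / OT 0 h 0 min.
Totals: regular 27 h 23 min, overtime 2 h 30 min.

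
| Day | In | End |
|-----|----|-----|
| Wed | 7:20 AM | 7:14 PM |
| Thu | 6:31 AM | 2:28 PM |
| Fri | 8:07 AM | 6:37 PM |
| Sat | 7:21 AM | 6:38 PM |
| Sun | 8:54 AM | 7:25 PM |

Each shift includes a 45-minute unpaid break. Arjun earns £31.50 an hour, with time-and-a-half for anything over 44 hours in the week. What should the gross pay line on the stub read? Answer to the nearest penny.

£1593.90

Wed: 7:20 AM–7:14 PM = 11 h 54 min; less 45 min break → 11 h 9 min
Thu: 6:31 AM–2:28 PM = 7 h 57 min; less 45 min break → 7 h 12 min
Fri: 8:07 AM–6:37 PM = 10 h 30 min; less 45 min break → 9 h 45 min
Sat: 7:21 AM–6:38 PM = 11 h 17 min; less 45 min break → 10 h 32 min
Sun: 8:54 AM–7:25 PM = 10 h 31 min; less 45 min break → 9 h 46 min
Total worked: 48 h 24 min = 2904 min.
Regular 44 h 0 min = 2640 min at £31.50/h; overtime 4 h 24 min = 264 min at £47.25/h.
Pay = (2640 × £31.50 + 264 × £47.25) ÷ 60 = £1593.90.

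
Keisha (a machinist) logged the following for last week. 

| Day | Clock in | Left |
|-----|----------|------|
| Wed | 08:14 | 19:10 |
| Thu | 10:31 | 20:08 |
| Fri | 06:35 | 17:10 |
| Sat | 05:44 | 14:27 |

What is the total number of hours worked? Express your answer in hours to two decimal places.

39.85 hours

Wed: 08:14–19:10 = 10 h 56 min
Thu: 10:31–20:08 = 9 h 37 min
Fri: 06:35–17:10 = 10 h 35 min
Sat: 05:44–14:27 = 8 h 43 min
Total: 10 h 56 min + 9 h 37 min + 10 h 35 min + 8 h 43 min = 39 h 51 min.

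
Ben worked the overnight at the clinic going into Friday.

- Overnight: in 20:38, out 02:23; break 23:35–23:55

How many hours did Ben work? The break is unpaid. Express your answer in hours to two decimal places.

Overnight: 20:38 → midnight = 3 h 22 min; midnight → 02:23 = 2 h 23 min; span 5 h 45 min; less 20 min break → 5 h 25 min

5.42 hours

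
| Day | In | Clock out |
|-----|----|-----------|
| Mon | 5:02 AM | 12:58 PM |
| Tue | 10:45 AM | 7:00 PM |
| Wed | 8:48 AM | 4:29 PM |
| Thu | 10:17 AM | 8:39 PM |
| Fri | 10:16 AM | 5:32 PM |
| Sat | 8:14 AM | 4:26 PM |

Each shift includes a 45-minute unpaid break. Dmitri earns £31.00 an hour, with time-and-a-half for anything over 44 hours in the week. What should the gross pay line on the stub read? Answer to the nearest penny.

Mon: 5:02 AM–12:58 PM = 7 h 56 min; less 45 min break → 7 h 11 min
Tue: 10:45 AM–7:00 PM = 8 h 15 min; less 45 min break → 7 h 30 min
Wed: 8:48 AM–4:29 PM = 7 h 41 min; less 45 min break → 6 h 56 min
Thu: 10:17 AM–8:39 PM = 10 h 22 min; less 45 min break → 9 h 37 min
Fri: 10:16 AM–5:32 PM = 7 h 16 min; less 45 min break → 6 h 31 min
Sat: 8:14 AM–4:26 PM = 8 h 12 min; less 45 min break → 7 h 27 min
Total worked: 45 h 12 min = 2712 min.
Regular 44 h 0 min = 2640 min at £31.00/h; overtime 1 h 12 min = 72 min at £46.50/h.
Pay = (2640 × £31.00 + 72 × £46.50) ÷ 60 = £1419.80.

£1419.80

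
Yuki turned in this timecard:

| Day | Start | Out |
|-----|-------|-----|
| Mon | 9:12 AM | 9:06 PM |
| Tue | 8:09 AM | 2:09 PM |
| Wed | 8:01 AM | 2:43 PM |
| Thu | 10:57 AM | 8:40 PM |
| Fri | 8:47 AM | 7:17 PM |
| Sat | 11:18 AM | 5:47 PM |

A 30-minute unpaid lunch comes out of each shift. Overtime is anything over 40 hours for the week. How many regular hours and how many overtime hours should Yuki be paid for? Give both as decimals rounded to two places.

Regular 40.00 hours, overtime 8.30 hours

Mon: 9:12 AM–9:06 PM = 11 h 54 min; less 30 min break → 11 h 24 min
Tue: 8:09 AM–2:09 PM = 6 h 0 min; less 30 min break → 5 h 30 min
Wed: 8:01 AM–2:43 PM = 6 h 42 min; less 30 min break → 6 h 12 min
Thu: 10:57 AM–8:40 PM = 9 h 43 min; less 30 min break → 9 h 13 min
Fri: 8:47 AM–7:17 PM = 10 h 30 min; less 30 min break → 10 h 0 min
Sat: 11:18 AM–5:47 PM = 6 h 29 min; less 30 min break → 5 h 59 min
Total worked: 48 h 18 min = 48.30 h.
Threshold 40 h → overtime 8 h 18 min, regular 40 h 0 min.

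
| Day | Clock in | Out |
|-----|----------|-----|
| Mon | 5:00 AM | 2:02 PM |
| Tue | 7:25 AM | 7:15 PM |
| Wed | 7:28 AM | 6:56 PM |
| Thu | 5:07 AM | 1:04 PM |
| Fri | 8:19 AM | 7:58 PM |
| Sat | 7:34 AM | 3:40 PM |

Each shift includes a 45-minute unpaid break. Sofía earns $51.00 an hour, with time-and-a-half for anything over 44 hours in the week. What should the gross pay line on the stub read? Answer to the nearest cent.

$3126.30

Mon: 5:00 AM–2:02 PM = 9 h 2 min; less 45 min break → 8 h 17 min
Tue: 7:25 AM–7:15 PM = 11 h 50 min; less 45 min break → 11 h 5 min
Wed: 7:28 AM–6:56 PM = 11 h 28 min; less 45 min break → 10 h 43 min
Thu: 5:07 AM–1:04 PM = 7 h 57 min; less 45 min break → 7 h 12 min
Fri: 8:19 AM–7:58 PM = 11 h 39 min; less 45 min break → 10 h 54 min
Sat: 7:34 AM–3:40 PM = 8 h 6 min; less 45 min break → 7 h 21 min
Total worked: 55 h 32 min = 3332 min.
Regular 44 h 0 min = 2640 min at $51.00/h; overtime 11 h 32 min = 692 min at $76.50/h.
Pay = (2640 × $51.00 + 692 × $76.50) ÷ 60 = $3126.30.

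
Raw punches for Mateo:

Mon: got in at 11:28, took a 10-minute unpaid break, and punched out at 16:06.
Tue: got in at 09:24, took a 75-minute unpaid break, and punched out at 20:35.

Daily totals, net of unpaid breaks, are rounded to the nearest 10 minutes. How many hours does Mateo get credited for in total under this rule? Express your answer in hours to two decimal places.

14.50 hours

Mon: 11:28–16:06 = 4 h 38 min − 10 min = 4 h 28 min → rounds to 4 h 30 min
Tue: 09:24–20:35 = 11 h 11 min − 75 min = 9 h 56 min → rounds to 10 h 0 min
Total credited: 14 h 30 min.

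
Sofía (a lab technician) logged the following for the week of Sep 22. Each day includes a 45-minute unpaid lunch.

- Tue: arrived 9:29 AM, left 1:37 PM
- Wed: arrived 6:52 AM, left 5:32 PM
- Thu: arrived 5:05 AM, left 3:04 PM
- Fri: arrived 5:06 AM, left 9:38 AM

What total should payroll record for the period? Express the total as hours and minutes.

Tue: 9:29 AM–1:37 PM = 4 h 8 min; less 45 min break → 3 h 23 min
Wed: 6:52 AM–5:32 PM = 10 h 40 min; less 45 min break → 9 h 55 min
Thu: 5:05 AM–3:04 PM = 9 h 59 min; less 45 min break → 9 h 14 min
Fri: 5:06 AM–9:38 AM = 4 h 32 min; less 45 min break → 3 h 47 min
Total: 3 h 23 min + 9 h 55 min + 9 h 14 min + 3 h 47 min = 26 h 19 min.

26 h 19 min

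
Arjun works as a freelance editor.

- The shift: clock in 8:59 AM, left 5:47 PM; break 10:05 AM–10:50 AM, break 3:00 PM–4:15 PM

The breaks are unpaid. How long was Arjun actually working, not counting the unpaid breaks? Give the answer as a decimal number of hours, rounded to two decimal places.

6.80 hours

The shift: 8:59 AM–5:47 PM = 8 h 48 min; less 120 min break → 6 h 48 min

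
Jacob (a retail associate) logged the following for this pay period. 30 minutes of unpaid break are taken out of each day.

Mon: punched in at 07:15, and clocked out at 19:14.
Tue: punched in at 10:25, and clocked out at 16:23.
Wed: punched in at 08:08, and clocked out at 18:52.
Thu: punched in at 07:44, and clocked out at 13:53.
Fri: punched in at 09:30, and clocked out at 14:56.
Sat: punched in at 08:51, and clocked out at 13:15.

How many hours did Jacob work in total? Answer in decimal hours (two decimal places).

Mon: 07:15–19:14 = 11 h 59 min; less 30 min break → 11 h 29 min
Tue: 10:25–16:23 = 5 h 58 min; less 30 min break → 5 h 28 min
Wed: 08:08–18:52 = 10 h 44 min; less 30 min break → 10 h 14 min
Thu: 07:44–13:53 = 6 h 9 min; less 30 min break → 5 h 39 min
Fri: 09:30–14:56 = 5 h 26 min; less 30 min break → 4 h 56 min
Sat: 08:51–13:15 = 4 h 24 min; less 30 min break → 3 h 54 min
Total: 11 h 29 min + 5 h 28 min + 10 h 14 min + 5 h 39 min + 4 h 56 min + 3 h 54 min = 41 h 40 min.

41.67 hours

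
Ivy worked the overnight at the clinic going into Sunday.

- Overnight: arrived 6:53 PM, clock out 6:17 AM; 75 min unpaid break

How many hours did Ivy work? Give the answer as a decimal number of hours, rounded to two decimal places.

10.15 hours

Overnight: 6:53 PM → midnight = 5 h 7 min; midnight → 6:17 AM = 6 h 17 min; span 11 h 24 min; less 75 min break → 10 h 9 min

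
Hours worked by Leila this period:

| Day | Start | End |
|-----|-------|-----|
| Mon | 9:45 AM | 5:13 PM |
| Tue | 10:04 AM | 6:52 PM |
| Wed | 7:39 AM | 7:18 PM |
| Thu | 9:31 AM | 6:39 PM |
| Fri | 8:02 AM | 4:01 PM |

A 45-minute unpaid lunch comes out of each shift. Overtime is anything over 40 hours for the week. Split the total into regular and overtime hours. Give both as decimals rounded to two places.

Regular 40.00 hours, overtime 1.28 hours

Mon: 9:45 AM–5:13 PM = 7 h 28 min; less 45 min break → 6 h 43 min
Tue: 10:04 AM–6:52 PM = 8 h 48 min; less 45 min break → 8 h 3 min
Wed: 7:39 AM–7:18 PM = 11 h 39 min; less 45 min break → 10 h 54 min
Thu: 9:31 AM–6:39 PM = 9 h 8 min; less 45 min break → 8 h 23 min
Fri: 8:02 AM–4:01 PM = 7 h 59 min; less 45 min break → 7 h 14 min
Total worked: 41 h 17 min = 41.28 h.
Threshold 40 h → overtime 1 h 17 min, regular 40 h 0 min.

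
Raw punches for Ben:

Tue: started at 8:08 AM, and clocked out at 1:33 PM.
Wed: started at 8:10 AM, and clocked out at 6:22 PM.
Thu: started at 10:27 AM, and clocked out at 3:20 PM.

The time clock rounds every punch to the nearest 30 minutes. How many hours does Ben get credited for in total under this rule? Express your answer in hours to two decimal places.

21.00 hours

Tue: in 8:08 AM→8:00 AM, out 1:33 PM→1:30 PM; 5 h 30 min
Wed: in 8:10 AM→8:00 AM, out 6:22 PM→6:30 PM; 10 h 30 min
Thu: in 10:27 AM→10:30 AM, out 3:20 PM→3:30 PM; 5 h 0 min
Total credited: 21 h 0 min.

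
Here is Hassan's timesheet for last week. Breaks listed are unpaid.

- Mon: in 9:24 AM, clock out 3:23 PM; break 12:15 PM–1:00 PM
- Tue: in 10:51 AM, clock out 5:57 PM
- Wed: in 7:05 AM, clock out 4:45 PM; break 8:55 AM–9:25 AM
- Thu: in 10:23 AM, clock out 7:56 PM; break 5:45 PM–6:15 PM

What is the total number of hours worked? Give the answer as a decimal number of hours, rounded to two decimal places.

30.55 hours

Mon: 9:24 AM–3:23 PM = 5 h 59 min; less 45 min break → 5 h 14 min
Tue: 10:51 AM–5:57 PM = 7 h 6 min
Wed: 7:05 AM–4:45 PM = 9 h 40 min; less 30 min break → 9 h 10 min
Thu: 10:23 AM–7:56 PM = 9 h 33 min; less 30 min break → 9 h 3 min
Total: 5 h 14 min + 7 h 6 min + 9 h 10 min + 9 h 3 min = 30 h 33 min.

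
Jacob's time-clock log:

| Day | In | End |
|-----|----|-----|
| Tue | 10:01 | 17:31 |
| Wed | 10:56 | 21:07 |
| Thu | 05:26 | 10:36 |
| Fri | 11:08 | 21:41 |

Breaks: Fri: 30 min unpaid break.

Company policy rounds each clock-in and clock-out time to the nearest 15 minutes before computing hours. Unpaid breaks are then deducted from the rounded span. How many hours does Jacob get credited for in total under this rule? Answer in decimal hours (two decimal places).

32.50 hours

Tue: in 10:01→10:00, out 17:31→17:30; 7 h 30 min
Wed: in 10:56→11:00, out 21:07→21:00; 10 h 0 min
Thu: in 05:26→05:30, out 10:36→10:30; 5 h 0 min
Fri: in 11:08→11:15, out 21:41→21:45; 10 h 30 min − 30 min = 10 h 0 min
Total credited: 32 h 30 min.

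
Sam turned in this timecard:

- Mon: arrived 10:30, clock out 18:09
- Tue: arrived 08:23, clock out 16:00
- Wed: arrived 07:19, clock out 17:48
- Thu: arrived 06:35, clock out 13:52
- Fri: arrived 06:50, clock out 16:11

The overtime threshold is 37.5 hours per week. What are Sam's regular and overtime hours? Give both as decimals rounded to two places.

Regular 37.50 hours, overtime 4.88 hours

Mon: 10:30–18:09 = 7 h 39 min
Tue: 08:23–16:00 = 7 h 37 min
Wed: 07:19–17:48 = 10 h 29 min
Thu: 06:35–13:52 = 7 h 17 min
Fri: 06:50–16:11 = 9 h 21 min
Total worked: 42 h 23 min = 42.38 h.
Threshold 37.5 h → overtime 4 h 53 min, regular 37 h 30 min.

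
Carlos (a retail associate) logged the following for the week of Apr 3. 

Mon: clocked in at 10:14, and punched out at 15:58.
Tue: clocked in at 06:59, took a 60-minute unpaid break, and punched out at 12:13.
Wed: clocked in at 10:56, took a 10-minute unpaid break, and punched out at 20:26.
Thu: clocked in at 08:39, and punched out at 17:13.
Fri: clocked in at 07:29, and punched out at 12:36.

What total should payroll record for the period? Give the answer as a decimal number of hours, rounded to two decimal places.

32.98 hours

Mon: 10:14–15:58 = 5 h 44 min
Tue: 06:59–12:13 = 5 h 14 min; less 60 min break → 4 h 14 min
Wed: 10:56–20:26 = 9 h 30 min; less 10 min break → 9 h 20 min
Thu: 08:39–17:13 = 8 h 34 min
Fri: 07:29–12:36 = 5 h 7 min
Total: 5 h 44 min + 4 h 14 min + 9 h 20 min + 8 h 34 min + 5 h 7 min = 32 h 59 min.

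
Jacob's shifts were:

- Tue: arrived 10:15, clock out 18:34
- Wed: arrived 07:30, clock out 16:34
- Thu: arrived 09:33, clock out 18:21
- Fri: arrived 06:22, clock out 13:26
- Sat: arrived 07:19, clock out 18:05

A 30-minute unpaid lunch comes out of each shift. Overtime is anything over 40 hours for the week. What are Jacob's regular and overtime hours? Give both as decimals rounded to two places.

Regular 40.00 hours, overtime 1.52 hours

Tue: 10:15–18:34 = 8 h 19 min; less 30 min break → 7 h 49 min
Wed: 07:30–16:34 = 9 h 4 min; less 30 min break → 8 h 34 min
Thu: 09:33–18:21 = 8 h 48 min; less 30 min break → 8 h 18 min
Fri: 06:22–13:26 = 7 h 4 min; less 30 min break → 6 h 34 min
Sat: 07:19–18:05 = 10 h 46 min; less 30 min break → 10 h 16 min
Total worked: 41 h 31 min = 41.52 h.
Threshold 40 h → overtime 1 h 31 min, regular 40 h 0 min.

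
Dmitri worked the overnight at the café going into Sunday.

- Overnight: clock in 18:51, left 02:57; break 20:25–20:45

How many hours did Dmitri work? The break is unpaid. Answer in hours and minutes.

7 h 46 min

Overnight: 18:51 → midnight = 5 h 9 min; midnight → 02:57 = 2 h 57 min; span 8 h 6 min; less 20 min break → 7 h 46 min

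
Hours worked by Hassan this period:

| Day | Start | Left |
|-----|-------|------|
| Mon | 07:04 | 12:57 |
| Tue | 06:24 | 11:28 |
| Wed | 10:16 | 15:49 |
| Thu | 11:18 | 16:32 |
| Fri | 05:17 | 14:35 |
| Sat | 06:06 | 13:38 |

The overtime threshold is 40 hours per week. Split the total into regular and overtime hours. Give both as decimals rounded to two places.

Mon: 07:04–12:57 = 5 h 53 min
Tue: 06:24–11:28 = 5 h 4 min
Wed: 10:16–15:49 = 5 h 33 min
Thu: 11:18–16:32 = 5 h 14 min
Fri: 05:17–14:35 = 9 h 18 min
Sat: 06:06–13:38 = 7 h 32 min
Total worked: 38 h 34 min = 38.57 h.
Threshold 40 h → overtime 0 h 0 min, regular 38 h 34 min.

Regular 38.57 hours, overtime 0.00 hours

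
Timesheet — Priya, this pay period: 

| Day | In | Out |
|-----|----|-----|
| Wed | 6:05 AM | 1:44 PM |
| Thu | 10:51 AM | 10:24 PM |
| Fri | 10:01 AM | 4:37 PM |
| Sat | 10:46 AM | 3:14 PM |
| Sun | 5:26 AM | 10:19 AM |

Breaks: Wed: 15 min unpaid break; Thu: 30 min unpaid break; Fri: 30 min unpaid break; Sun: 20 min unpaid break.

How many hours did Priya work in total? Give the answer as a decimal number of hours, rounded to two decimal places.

33.57 hours

Wed: 6:05 AM–1:44 PM = 7 h 39 min; less 15 min break → 7 h 24 min
Thu: 10:51 AM–10:24 PM = 11 h 33 min; less 30 min break → 11 h 3 min
Fri: 10:01 AM–4:37 PM = 6 h 36 min; less 30 min break → 6 h 6 min
Sat: 10:46 AM–3:14 PM = 4 h 28 min
Sun: 5:26 AM–10:19 AM = 4 h 53 min; less 20 min break → 4 h 33 min
Total: 7 h 24 min + 11 h 3 min + 6 h 6 min + 4 h 28 min + 4 h 33 min = 33 h 34 min.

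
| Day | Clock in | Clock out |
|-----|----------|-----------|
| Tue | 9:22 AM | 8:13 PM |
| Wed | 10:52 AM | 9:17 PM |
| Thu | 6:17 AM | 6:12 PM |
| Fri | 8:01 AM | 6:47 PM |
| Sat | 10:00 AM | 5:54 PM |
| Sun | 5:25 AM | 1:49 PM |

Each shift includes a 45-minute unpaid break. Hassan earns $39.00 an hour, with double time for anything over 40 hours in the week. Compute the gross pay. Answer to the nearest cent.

$2788.50

Tue: 9:22 AM–8:13 PM = 10 h 51 min; less 45 min break → 10 h 6 min
Wed: 10:52 AM–9:17 PM = 10 h 25 min; less 45 min break → 9 h 40 min
Thu: 6:17 AM–6:12 PM = 11 h 55 min; less 45 min break → 11 h 10 min
Fri: 8:01 AM–6:47 PM = 10 h 46 min; less 45 min break → 10 h 1 min
Sat: 10:00 AM–5:54 PM = 7 h 54 min; less 45 min break → 7 h 9 min
Sun: 5:25 AM–1:49 PM = 8 h 24 min; less 45 min break → 7 h 39 min
Total worked: 55 h 45 min = 3345 min.
Regular 40 h 0 min = 2400 min at $39.00/h; overtime 15 h 45 min = 945 min at $78.00/h.
Pay = (2400 × $39.00 + 945 × $78.00) ÷ 60 = $2788.50.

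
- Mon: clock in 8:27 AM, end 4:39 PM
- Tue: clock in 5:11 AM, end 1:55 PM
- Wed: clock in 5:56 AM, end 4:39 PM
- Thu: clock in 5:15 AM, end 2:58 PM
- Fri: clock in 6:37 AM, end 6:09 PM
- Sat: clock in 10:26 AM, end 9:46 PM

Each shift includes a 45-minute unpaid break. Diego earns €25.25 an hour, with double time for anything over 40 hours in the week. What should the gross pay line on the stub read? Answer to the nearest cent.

€1804.53

Mon: 8:27 AM–4:39 PM = 8 h 12 min; less 45 min break → 7 h 27 min
Tue: 5:11 AM–1:55 PM = 8 h 44 min; less 45 min break → 7 h 59 min
Wed: 5:56 AM–4:39 PM = 10 h 43 min; less 45 min break → 9 h 58 min
Thu: 5:15 AM–2:58 PM = 9 h 43 min; less 45 min break → 8 h 58 min
Fri: 6:37 AM–6:09 PM = 11 h 32 min; less 45 min break → 10 h 47 min
Sat: 10:26 AM–9:46 PM = 11 h 20 min; less 45 min break → 10 h 35 min
Total worked: 55 h 44 min = 3344 min.
Regular 40 h 0 min = 2400 min at €25.25/h; overtime 15 h 44 min = 944 min at €50.50/h.
Pay = (2400 × €25.25 + 944 × €50.50) ÷ 60 = €1804.53.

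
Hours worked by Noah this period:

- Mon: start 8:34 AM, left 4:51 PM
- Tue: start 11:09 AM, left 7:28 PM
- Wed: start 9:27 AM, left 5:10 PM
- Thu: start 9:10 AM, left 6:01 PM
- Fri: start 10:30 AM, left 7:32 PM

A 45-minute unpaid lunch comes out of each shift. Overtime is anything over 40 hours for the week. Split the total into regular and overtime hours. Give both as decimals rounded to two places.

Regular 38.45 hours, overtime 0.00 hours

Mon: 8:34 AM–4:51 PM = 8 h 17 min; less 45 min break → 7 h 32 min
Tue: 11:09 AM–7:28 PM = 8 h 19 min; less 45 min break → 7 h 34 min
Wed: 9:27 AM–5:10 PM = 7 h 43 min; less 45 min break → 6 h 58 min
Thu: 9:10 AM–6:01 PM = 8 h 51 min; less 45 min break → 8 h 6 min
Fri: 10:30 AM–7:32 PM = 9 h 2 min; less 45 min break → 8 h 17 min
Total worked: 38 h 27 min = 38.45 h.
Threshold 40 h → overtime 0 h 0 min, regular 38 h 27 min.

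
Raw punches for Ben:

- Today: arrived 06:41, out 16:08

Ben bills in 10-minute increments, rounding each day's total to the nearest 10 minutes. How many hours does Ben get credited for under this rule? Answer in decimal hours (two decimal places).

9.50 hours

Today: 06:41–16:08 = 9 h 27 min → rounds to 9 h 30 min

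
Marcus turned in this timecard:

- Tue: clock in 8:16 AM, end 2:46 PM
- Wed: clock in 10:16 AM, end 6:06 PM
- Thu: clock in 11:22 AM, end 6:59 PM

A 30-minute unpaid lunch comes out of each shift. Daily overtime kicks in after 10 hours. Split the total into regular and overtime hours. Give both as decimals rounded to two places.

Tue: 8:16 AM–2:46 PM = 6 h 30 min; less 30 min break → 6 h 0 min
Wed: 10:16 AM–6:06 PM = 7 h 50 min; less 30 min break → 7 h 20 min
Thu: 11:22 AM–6:59 PM = 7 h 37 min; less 30 min break → 7 h 7 min
Tue reg 6 h 0 min / OT 0 h 0 min; Wed reg 7 h 20 min / OT 0 h 0 min; Thu reg 7 h 7 min / OT 0 h 0 min.
Totals: regular 20 h 27 min, overtime 0 h 0 min.

Regular 20.45 hours, overtime 0.00 hours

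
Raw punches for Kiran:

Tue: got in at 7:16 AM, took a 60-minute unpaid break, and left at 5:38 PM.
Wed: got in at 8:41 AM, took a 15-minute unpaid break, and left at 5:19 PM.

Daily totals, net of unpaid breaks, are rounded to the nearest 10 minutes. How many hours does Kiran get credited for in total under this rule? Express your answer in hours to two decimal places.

Tue: 7:16 AM–5:38 PM = 10 h 22 min − 60 min = 9 h 22 min → rounds to 9 h 20 min
Wed: 8:41 AM–5:19 PM = 8 h 38 min − 15 min = 8 h 23 min → rounds to 8 h 20 min
Total credited: 17 h 40 min.

17.67 hours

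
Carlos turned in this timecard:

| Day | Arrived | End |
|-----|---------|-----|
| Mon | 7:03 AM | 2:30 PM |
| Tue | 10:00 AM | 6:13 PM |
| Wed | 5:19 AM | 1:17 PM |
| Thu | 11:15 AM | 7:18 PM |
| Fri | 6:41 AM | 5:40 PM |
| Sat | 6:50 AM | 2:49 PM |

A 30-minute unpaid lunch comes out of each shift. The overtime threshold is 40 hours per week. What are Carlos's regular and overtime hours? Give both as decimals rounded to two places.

Regular 40.00 hours, overtime 7.65 hours

Mon: 7:03 AM–2:30 PM = 7 h 27 min; less 30 min break → 6 h 57 min
Tue: 10:00 AM–6:13 PM = 8 h 13 min; less 30 min break → 7 h 43 min
Wed: 5:19 AM–1:17 PM = 7 h 58 min; less 30 min break → 7 h 28 min
Thu: 11:15 AM–7:18 PM = 8 h 3 min; less 30 min break → 7 h 33 min
Fri: 6:41 AM–5:40 PM = 10 h 59 min; less 30 min break → 10 h 29 min
Sat: 6:50 AM–2:49 PM = 7 h 59 min; less 30 min break → 7 h 29 min
Total worked: 47 h 39 min = 47.65 h.
Threshold 40 h → overtime 7 h 39 min, regular 40 h 0 min.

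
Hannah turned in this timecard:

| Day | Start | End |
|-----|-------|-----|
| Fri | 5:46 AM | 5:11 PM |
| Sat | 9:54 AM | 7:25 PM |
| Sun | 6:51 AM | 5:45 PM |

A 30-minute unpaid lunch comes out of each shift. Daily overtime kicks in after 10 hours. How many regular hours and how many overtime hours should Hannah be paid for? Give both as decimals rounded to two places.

Regular 29.02 hours, overtime 1.32 hours

Fri: 5:46 AM–5:11 PM = 11 h 25 min; less 30 min break → 10 h 55 min
Sat: 9:54 AM–7:25 PM = 9 h 31 min; less 30 min break → 9 h 1 min
Sun: 6:51 AM–5:45 PM = 10 h 54 min; less 30 min break → 10 h 24 min
Fri reg 10 h 0 min / OT 0 h 55 min; Sat reg 9 h 1 min / OT 0 h 0 min; Sun reg 10 h 0 min / OT 0 h 24 min.
Totals: regular 29 h 1 min, overtime 1 h 19 min.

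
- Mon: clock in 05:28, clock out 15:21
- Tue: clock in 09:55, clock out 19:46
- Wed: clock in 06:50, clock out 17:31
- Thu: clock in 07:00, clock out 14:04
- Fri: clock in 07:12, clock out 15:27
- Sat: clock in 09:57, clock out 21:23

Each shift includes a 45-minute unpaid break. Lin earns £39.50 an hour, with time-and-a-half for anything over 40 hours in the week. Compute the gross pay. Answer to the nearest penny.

£2330.50

Mon: 05:28–15:21 = 9 h 53 min; less 45 min break → 9 h 8 min
Tue: 09:55–19:46 = 9 h 51 min; less 45 min break → 9 h 6 min
Wed: 06:50–17:31 = 10 h 41 min; less 45 min break → 9 h 56 min
Thu: 07:00–14:04 = 7 h 4 min; less 45 min break → 6 h 19 min
Fri: 07:12–15:27 = 8 h 15 min; less 45 min break → 7 h 30 min
Sat: 09:57–21:23 = 11 h 26 min; less 45 min break → 10 h 41 min
Total worked: 52 h 40 min = 3160 min.
Regular 40 h 0 min = 2400 min at £39.50/h; overtime 12 h 40 min = 760 min at £59.25/h.
Pay = (2400 × £39.50 + 760 × £59.25) ÷ 60 = £2330.50.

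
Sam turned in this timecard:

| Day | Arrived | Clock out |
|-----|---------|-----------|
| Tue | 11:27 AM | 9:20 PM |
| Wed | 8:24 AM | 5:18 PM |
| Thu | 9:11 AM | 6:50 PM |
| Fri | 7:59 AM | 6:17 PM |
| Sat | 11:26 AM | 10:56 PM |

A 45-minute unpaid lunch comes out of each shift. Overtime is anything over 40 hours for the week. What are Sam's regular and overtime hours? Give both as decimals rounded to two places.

Regular 40.00 hours, overtime 6.48 hours

Tue: 11:27 AM–9:20 PM = 9 h 53 min; less 45 min break → 9 h 8 min
Wed: 8:24 AM–5:18 PM = 8 h 54 min; less 45 min break → 8 h 9 min
Thu: 9:11 AM–6:50 PM = 9 h 39 min; less 45 min break → 8 h 54 min
Fri: 7:59 AM–6:17 PM = 10 h 18 min; less 45 min break → 9 h 33 min
Sat: 11:26 AM–10:56 PM = 11 h 30 min; less 45 min break → 10 h 45 min
Total worked: 46 h 29 min = 46.48 h.
Threshold 40 h → overtime 6 h 29 min, regular 40 h 0 min.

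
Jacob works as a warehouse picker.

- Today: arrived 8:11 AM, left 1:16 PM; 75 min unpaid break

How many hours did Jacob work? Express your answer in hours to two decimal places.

3.83 hours

Today: 8:11 AM–1:16 PM = 5 h 5 min; less 75 min break → 3 h 50 min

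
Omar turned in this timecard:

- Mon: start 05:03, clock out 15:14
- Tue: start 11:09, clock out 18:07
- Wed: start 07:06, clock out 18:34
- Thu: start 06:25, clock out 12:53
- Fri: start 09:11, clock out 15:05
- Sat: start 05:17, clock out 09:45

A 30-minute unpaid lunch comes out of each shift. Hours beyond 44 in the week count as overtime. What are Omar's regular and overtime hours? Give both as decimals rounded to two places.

Regular 42.45 hours, overtime 0.00 hours

Mon: 05:03–15:14 = 10 h 11 min; less 30 min break → 9 h 41 min
Tue: 11:09–18:07 = 6 h 58 min; less 30 min break → 6 h 28 min
Wed: 07:06–18:34 = 11 h 28 min; less 30 min break → 10 h 58 min
Thu: 06:25–12:53 = 6 h 28 min; less 30 min break → 5 h 58 min
Fri: 09:11–15:05 = 5 h 54 min; less 30 min break → 5 h 24 min
Sat: 05:17–09:45 = 4 h 28 min; less 30 min break → 3 h 58 min
Total worked: 42 h 27 min = 42.45 h.
Threshold 44 h → overtime 0 h 0 min, regular 42 h 27 min.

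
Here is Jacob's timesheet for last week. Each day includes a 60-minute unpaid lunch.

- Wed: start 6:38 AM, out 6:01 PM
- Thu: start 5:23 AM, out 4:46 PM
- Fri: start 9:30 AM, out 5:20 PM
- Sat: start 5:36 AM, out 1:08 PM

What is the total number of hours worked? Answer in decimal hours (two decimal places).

34.13 hours

Wed: 6:38 AM–6:01 PM = 11 h 23 min; less 60 min break → 10 h 23 min
Thu: 5:23 AM–4:46 PM = 11 h 23 min; less 60 min break → 10 h 23 min
Fri: 9:30 AM–5:20 PM = 7 h 50 min; less 60 min break → 6 h 50 min
Sat: 5:36 AM–1:08 PM = 7 h 32 min; less 60 min break → 6 h 32 min
Total: 10 h 23 min + 10 h 23 min + 6 h 50 min + 6 h 32 min = 34 h 8 min.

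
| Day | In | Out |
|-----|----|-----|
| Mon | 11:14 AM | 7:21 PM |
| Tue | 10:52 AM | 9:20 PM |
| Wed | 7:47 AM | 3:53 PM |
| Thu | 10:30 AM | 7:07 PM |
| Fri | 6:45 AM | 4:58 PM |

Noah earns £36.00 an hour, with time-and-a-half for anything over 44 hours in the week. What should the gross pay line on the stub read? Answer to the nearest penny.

Mon: 11:14 AM–7:21 PM = 8 h 7 min
Tue: 10:52 AM–9:20 PM = 10 h 28 min
Wed: 7:47 AM–3:53 PM = 8 h 6 min
Thu: 10:30 AM–7:07 PM = 8 h 37 min
Fri: 6:45 AM–4:58 PM = 10 h 13 min
Total worked: 45 h 31 min = 2731 min.
Regular 44 h 0 min = 2640 min at £36.00/h; overtime 1 h 31 min = 91 min at £54.00/h.
Pay = (2640 × £36.00 + 91 × £54.00) ÷ 60 = £1665.90.

£1665.90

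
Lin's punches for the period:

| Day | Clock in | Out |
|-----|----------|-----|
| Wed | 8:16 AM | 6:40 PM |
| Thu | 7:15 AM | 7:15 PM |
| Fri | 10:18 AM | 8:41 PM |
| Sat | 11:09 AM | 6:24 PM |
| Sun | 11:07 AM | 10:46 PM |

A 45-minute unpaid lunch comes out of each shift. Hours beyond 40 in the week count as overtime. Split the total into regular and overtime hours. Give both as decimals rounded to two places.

Regular 40.00 hours, overtime 7.93 hours

Wed: 8:16 AM–6:40 PM = 10 h 24 min; less 45 min break → 9 h 39 min
Thu: 7:15 AM–7:15 PM = 12 h 0 min; less 45 min break → 11 h 15 min
Fri: 10:18 AM–8:41 PM = 10 h 23 min; less 45 min break → 9 h 38 min
Sat: 11:09 AM–6:24 PM = 7 h 15 min; less 45 min break → 6 h 30 min
Sun: 11:07 AM–10:46 PM = 11 h 39 min; less 45 min break → 10 h 54 min
Total worked: 47 h 56 min = 47.93 h.
Threshold 40 h → overtime 7 h 56 min, regular 40 h 0 min.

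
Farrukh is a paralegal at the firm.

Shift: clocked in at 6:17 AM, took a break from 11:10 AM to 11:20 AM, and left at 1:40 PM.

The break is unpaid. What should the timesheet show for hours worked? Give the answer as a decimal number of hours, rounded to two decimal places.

7.22 hours

Shift: 6:17 AM–1:40 PM = 7 h 23 min; less 10 min break → 7 h 13 min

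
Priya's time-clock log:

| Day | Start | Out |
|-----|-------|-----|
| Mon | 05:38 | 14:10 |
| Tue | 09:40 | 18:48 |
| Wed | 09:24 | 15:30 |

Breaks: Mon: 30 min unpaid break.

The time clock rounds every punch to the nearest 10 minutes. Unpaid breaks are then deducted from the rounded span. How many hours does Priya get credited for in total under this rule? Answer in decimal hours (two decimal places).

23.33 hours

Mon: in 05:38→05:40, out 14:10→14:10; 8 h 30 min − 30 min = 8 h 0 min
Tue: in 09:40→09:40, out 18:48→18:50; 9 h 10 min
Wed: in 09:24→09:20, out 15:30→15:30; 6 h 10 min
Total credited: 23 h 20 min.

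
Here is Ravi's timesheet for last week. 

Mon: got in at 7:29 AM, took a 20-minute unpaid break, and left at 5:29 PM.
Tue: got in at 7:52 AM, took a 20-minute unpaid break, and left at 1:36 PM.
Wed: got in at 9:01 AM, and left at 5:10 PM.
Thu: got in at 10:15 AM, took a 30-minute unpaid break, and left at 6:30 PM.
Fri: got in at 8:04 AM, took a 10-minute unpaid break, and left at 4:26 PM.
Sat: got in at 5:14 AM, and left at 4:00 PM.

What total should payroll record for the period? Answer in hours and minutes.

49 h 56 min

Mon: 7:29 AM–5:29 PM = 10 h 0 min; less 20 min break → 9 h 40 min
Tue: 7:52 AM–1:36 PM = 5 h 44 min; less 20 min break → 5 h 24 min
Wed: 9:01 AM–5:10 PM = 8 h 9 min
Thu: 10:15 AM–6:30 PM = 8 h 15 min; less 30 min break → 7 h 45 min
Fri: 8:04 AM–4:26 PM = 8 h 22 min; less 10 min break → 8 h 12 min
Sat: 5:14 AM–4:00 PM = 10 h 46 min
Total: 9 h 40 min + 5 h 24 min + 8 h 9 min + 7 h 45 min + 8 h 12 min + 10 h 46 min = 49 h 56 min.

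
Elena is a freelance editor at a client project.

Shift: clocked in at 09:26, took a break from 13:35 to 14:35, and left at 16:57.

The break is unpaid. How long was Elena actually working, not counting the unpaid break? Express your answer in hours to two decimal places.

6.52 hours

Shift: 09:26–16:57 = 7 h 31 min; less 60 min break → 6 h 31 min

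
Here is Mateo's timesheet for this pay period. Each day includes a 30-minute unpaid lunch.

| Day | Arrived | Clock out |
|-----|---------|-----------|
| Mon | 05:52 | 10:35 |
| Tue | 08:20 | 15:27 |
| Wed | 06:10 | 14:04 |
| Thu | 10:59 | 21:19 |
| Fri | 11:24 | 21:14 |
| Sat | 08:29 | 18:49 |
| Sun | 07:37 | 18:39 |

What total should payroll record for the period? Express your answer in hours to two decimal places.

57.77 hours

Mon: 05:52–10:35 = 4 h 43 min; less 30 min break → 4 h 13 min
Tue: 08:20–15:27 = 7 h 7 min; less 30 min break → 6 h 37 min
Wed: 06:10–14:04 = 7 h 54 min; less 30 min break → 7 h 24 min
Thu: 10:59–21:19 = 10 h 20 min; less 30 min break → 9 h 50 min
Fri: 11:24–21:14 = 9 h 50 min; less 30 min break → 9 h 20 min
Sat: 08:29–18:49 = 10 h 20 min; less 30 min break → 9 h 50 min
Sun: 07:37–18:39 = 11 h 2 min; less 30 min break → 10 h 32 min
Total: 4 h 13 min + 6 h 37 min + 7 h 24 min + 9 h 50 min + 9 h 20 min + 9 h 50 min + 10 h 32 min = 57 h 46 min.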